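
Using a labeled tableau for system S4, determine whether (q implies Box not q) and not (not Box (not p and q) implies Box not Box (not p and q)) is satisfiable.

Satisfiable

1. (q implies Box not q) and not (not Box (not p and q) implies Box not Box (not p and q)), w0
2. q implies Box not q, w0
3. not (not Box (not p and q) implies Box not Box (not p and q)), w0
4. not Box (not p and q), w0
5. not Box not Box (not p and q), w0
6. not q, w0
7. not (not p and q), w1
8. not q, w1
9. Box (not p and q), w2
10. not p and q, w2
11. not p, w2
12. q, w2
Accessibility: w0Rw0, w0Rw1, w0Rw2, w1Rw1, w2Rw2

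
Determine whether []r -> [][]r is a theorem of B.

Not valid

Tableau for the negation ~([]r -> [][]r):
1. ~([]r -> [][]r), u
2. []r, u
3. ~[][]r, u
4. r, u
5. ~[]r, v
6. r, v
7. ~r, w
Accessibility: uRu, uRv, vRu, vRv, vRw, wRv, wRw
The negation has an open branch (countermodel exists).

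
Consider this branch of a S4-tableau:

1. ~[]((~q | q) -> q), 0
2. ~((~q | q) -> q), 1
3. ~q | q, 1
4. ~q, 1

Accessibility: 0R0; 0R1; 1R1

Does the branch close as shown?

No atom appears with both signs at the same world.

No, open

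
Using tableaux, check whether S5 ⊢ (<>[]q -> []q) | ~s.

Valid in S5

Tableau for the negation ~((<>[]q -> []q) | ~s):
1. ~((<>[]q -> []q) | ~s), 0
2. ~(<>[]q -> []q), 0
3. s, 0
4. <>[]q, 0
5. ~[]q, 0
6. []q, 1
7. q, 0
8. q, 1
9. ~q, 2
10. q, 2
Accessibility: 0R0, 0R1, 0R2, 1R0, 1R1, 1R2, 2R0, 2R1, 2R2
Branch closes: q and ~q both at 2.
All branches of the negation close; one closing branch shown above.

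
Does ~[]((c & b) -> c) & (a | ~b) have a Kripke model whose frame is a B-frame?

Unsatisfiable (every branch closes)

1. ~[]((c & b) -> c) & (a | ~b), u
2. ~[]((c & b) -> c), u
3. a | ~b, u
4. ~b, u
5. ~((c & b) -> c), v
6. c & b, v
7. ~c, v
8. c, v
9. b, v
Accessibility: uRu, uRv, vRu, vRv
Branch closes: c and ~c both at v.
(One branch shown.) All branches close.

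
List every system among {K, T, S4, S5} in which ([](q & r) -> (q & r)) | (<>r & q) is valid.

K-tableau for the negation ~(([](q & r) -> (q & r)) | (<>r & q)):
1. ~(([](q & r) -> (q & r)) | (<>r & q)), w0
2. ~([](q & r) -> (q & r)), w0
3. ~(<>r & q), w0
4. [](q & r), w0
5. ~(q & r), w0
6. ~q, w0
7. ~r, w0
Complete open branch: countermodel on a K-frame, so not valid in K.
T-tableau for the negation ~(([](q & r) -> (q & r)) | (<>r & q)):
1. ~(([](q & r) -> (q & r)) | (<>r & q)), w0
2. ~([](q & r) -> (q & r)), w0
3. ~(<>r & q), w0
4. [](q & r), w0
5. ~(q & r), w0
6. q & r, w0
7. q, w0
8. r, w0
9. ~<>r, w0
10. ~r, w0
Accessibility: w0Rw0
Branch closes: r and ~r both at w0.
Every branch closes (one shown): valid in T, hence also in S4, S5 (every theorem of T is a theorem of S4 and S5).

T, S4, S5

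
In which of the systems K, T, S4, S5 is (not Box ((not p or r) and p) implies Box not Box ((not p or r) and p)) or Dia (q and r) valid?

S5

S5-tableau for the negation not ((not Box ((not p or r) and p) implies Box not Box ((not p or r) and p)) or Dia (q and r)):
1. not ((not Box ((not p or r) and p) implies Box not Box ((not p or r) and p)) or Dia (q and r)), w0
2. not (not Box ((not p or r) and p) implies Box not Box ((not p or r) and p)), w0
3. not Dia (q and r), w0
4. not Box ((not p or r) and p), w0
5. not Box not Box ((not p or r) and p), w0
6. not (q and r), w0
7. not q, w0
8. not ((not p or r) and p), w1
9. not (q and r), w1
10. not (not p or r), w1
11. p, w1
12. not r, w1
13. Box ((not p or r) and p), w2
14. not (q and r), w2
15. (not p or r) and p, w0
16. not p or r, w0
17. p, w0
18. (not p or r) and p, w1
19. not p or r, w1
20. (not p or r) and p, w2
21. not p or r, w2
22. p, w2
23. not r, w2
24. r, w0
25. r, w1
Accessibility: w0Rw0, w0Rw1, w0Rw2, w1Rw0, w1Rw1, w1Rw2, w2Rw0, w2Rw1, w2Rw2
Branch closes: r and not r both at w1.
Every branch closes (one shown): valid in S5.
S4-tableau for the negation not ((not Box ((not p or r) and p) implies Box not Box ((not p or r) and p)) or Dia (q and r)):
1. not ((not Box ((not p or r) and p) implies Box not Box ((not p or r) and p)) or Dia (q and r)), w0
2. not (not Box ((not p or r) and p) implies Box not Box ((not p or r) and p)), w0
3. not Dia (q and r), w0
4. not Box ((not p or r) and p), w0
5. not Box not Box ((not p or r) and p), w0
6. not (q and r), w0
7. not r, w0
8. not ((not p or r) and p), w1
9. not (q and r), w1
10. not p, w1
11. not r, w1
12. Box ((not p or r) and p), w2
13. not (q and r), w2
14. (not p or r) and p, w2
15. not p or r, w2
16. p, w2
17. not q, w2
18. r, w2
Accessibility: w0Rw0, w0Rw1, w0Rw2, w1Rw1, w2Rw2
Complete open branch: countermodel on an S4-frame, so not valid in S4, nor in K, T (the same frame is also a K-frame and a T-frame).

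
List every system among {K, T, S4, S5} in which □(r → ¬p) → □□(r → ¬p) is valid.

S4, S5

S4-tableau for the negation ¬(□(r → ¬p) → □□(r → ¬p)):
1. ¬(□(r → ¬p) → □□(r → ¬p)), u
2. □(r → ¬p), u   [¬→-rule on 1]
3. ¬□□(r → ¬p), u   [¬→-rule on 1]
4. r → ¬p, u   [□-rule on 2 via uRu]
5. ¬p, u   [→-rule on 4 (branches; this branch)]
6. ¬□(r → ¬p), v   [¬□-rule on 3: fresh world v, uRv]
7. r → ¬p, v   [□-rule on 2 via uRv]
8. ¬p, v   [→-rule on 7 (branches; this branch)]
9. ¬(r → ¬p), w   [¬□-rule on 6: fresh world w, vRw]
10. r, w   [¬→-rule on 9]
11. p, w   [¬→-rule on 9]
12. r → ¬p, w   [□-rule on 2 via uRw]
13. ¬p, w   [→-rule on 12 (branches; this branch)]
Accessibility: uRu, uRv, uRw, vRv, vRw, wRw
Branch closes: p and ¬p both at w.
Every branch closes (one shown): valid in S4, hence also in S5 (every theorem of S4 is a theorem of S5).
T-tableau for the negation ¬(□(r → ¬p) → □□(r → ¬p)):
1. ¬(□(r → ¬p) → □□(r → ¬p)), u
2. □(r → ¬p), u   [¬→-rule on 1]
3. ¬□□(r → ¬p), u   [¬→-rule on 1]
4. r → ¬p, u   [□-rule on 2 via uRu]
5. ¬p, u   [→-rule on 4 (branches; this branch)]
6. ¬□(r → ¬p), v   [¬□-rule on 3: fresh world v, uRv]
7. r → ¬p, v   [□-rule on 2 via uRv]
8. ¬p, v   [→-rule on 7 (branches; this branch)]
9. ¬(r → ¬p), w   [¬□-rule on 6: fresh world w, vRw]
10. r, w   [¬→-rule on 9]
11. p, w   [¬→-rule on 9]
Accessibility: uRu, uRv, vRv, vRw, wRw
Complete open branch: countermodel on a T-frame, so not valid in T, nor in K (the same frame is also a K-frame).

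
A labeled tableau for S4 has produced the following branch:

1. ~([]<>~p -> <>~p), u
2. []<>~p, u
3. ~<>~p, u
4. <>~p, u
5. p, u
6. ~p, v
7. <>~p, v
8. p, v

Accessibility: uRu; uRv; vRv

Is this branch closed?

Closed

Both p and ~p appear at v.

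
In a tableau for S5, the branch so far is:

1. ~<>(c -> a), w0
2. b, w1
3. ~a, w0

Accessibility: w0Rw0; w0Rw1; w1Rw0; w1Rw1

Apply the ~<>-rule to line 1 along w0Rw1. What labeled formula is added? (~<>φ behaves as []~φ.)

~<>φ behaves as []~φ: propagate the negated body to each accessible world.

~(c -> a), w1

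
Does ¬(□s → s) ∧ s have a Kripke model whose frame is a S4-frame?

Unsatisfiable (every branch closes)

1. ¬(□s → s) ∧ s, u
2. ¬(□s → s), u
3. s, u
4. □s, u
5. ¬s, u
Accessibility: uRu
Branch closes: s and ¬s both at u.
Every branch closes; the branch above is one of them.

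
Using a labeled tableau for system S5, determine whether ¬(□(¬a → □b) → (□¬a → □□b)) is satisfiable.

1. ¬(□(¬a → □b) → (□¬a → □□b)), 0
2. □(¬a → □b), 0
3. ¬(□¬a → □□b), 0
4. □¬a, 0
5. ¬□□b, 0
6. ¬a → □b, 0
7. ¬a, 0
8. □b, 0
9. b, 0
10. ¬□b, 1
11. ¬a → □b, 1
12. ¬a, 1
13. b, 1
14. □b, 1
15. ¬b, 2
16. ¬a → □b, 2
17. ¬a, 2
18. b, 2
Accessibility: 0R0, 0R1, 0R2, 1R0, 1R1, 1R2, 2R0, 2R1, 2R2
Branch closes: b and ¬b both at 2.
All branches of the tableau close; one closing branch shown above.

Unsatisfiable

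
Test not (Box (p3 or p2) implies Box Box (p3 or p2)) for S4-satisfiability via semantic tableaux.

1. not (Box (p3 or p2) implies Box Box (p3 or p2)), 0
2. Box (p3 or p2), 0   [neg-implies-rule on 1]
3. not Box Box (p3 or p2), 0   [neg-implies-rule on 1]
4. p3 or p2, 0   [Box-rule on 2 via 0R0]
5. p2, 0   [or-rule on 4 (branches; this branch)]
6. not Box (p3 or p2), 1   [neg-Box-rule on 3: fresh world 1, 0R1]
7. p3 or p2, 1   [Box-rule on 2 via 0R1]
8. p2, 1   [or-rule on 7 (branches; this branch)]
9. not (p3 or p2), 2   [neg-Box-rule on 6: fresh world 2, 1R2]
10. not p3, 2   [neg-or-rule on 9]
11. not p2, 2   [neg-or-rule on 9]
12. p3 or p2, 2   [Box-rule on 2 via 0R2]
13. p2, 2   [or-rule on 12 (branches; this branch)]
Accessibility: 0R0, 0R1, 0R2, 1R1, 1R2, 2R2
Branch closes: p2 and not p2 both at 2.
Every branch closes; the branch above is one of them.

Unsatisfiable (every branch closes)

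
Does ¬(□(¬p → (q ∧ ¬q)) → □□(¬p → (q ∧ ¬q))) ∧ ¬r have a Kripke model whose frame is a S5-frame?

1. ¬(□(¬p → (q ∧ ¬q)) → □□(¬p → (q ∧ ¬q))) ∧ ¬r, 0
2. ¬(□(¬p → (q ∧ ¬q)) → □□(¬p → (q ∧ ¬q))), 0   [∧-rule on 1]
3. ¬r, 0   [∧-rule on 1]
4. □(¬p → (q ∧ ¬q)), 0   [¬→-rule on 2]
5. ¬□□(¬p → (q ∧ ¬q)), 0   [¬→-rule on 2]
6. ¬p → (q ∧ ¬q), 0   [□-rule on 4 via 0R0]
7. p, 0   [→-rule on 6 (branches; this branch)]
8. ¬□(¬p → (q ∧ ¬q)), 1   [¬□-rule on 5: fresh world 1, 0R1]
9. ¬p → (q ∧ ¬q), 1   [□-rule on 4 via 0R1]
10. p, 1   [→-rule on 9 (branches; this branch)]
11. ¬(¬p → (q ∧ ¬q)), 2   [¬□-rule on 8: fresh world 2, 1R2]
12. ¬p, 2   [¬→-rule on 11]
13. ¬(q ∧ ¬q), 2   [¬→-rule on 11]
14. ¬p → (q ∧ ¬q), 2   [□-rule on 4 via 0R2]
15. q, 2   [¬∧-rule on 13 (branches; this branch)]
16. q ∧ ¬q, 2   [→-rule on 14 (branches; this branch)]
17. ¬q, 2   [∧-rule on 16]
Accessibility: 0R0, 0R1, 0R2, 1R0, 1R1, 1R2, 2R0, 2R1, 2R2
Branch closes: q and ¬q both at 2.
All branches of the tableau close; one closing branch shown above.

Unsatisfiable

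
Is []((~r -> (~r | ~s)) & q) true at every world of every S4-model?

Tableau for the negation ~[]((~r -> (~r | ~s)) & q):
1. ~[]((~r -> (~r | ~s)) & q), u
2. ~((~r -> (~r | ~s)) & q), v
3. ~q, v
Accessibility: uRu, uRv, vRv
The negation has an open branch (countermodel exists).

No, not valid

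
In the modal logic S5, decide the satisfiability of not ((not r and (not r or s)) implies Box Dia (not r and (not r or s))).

1. not ((not r and (not r or s)) implies Box Dia (not r and (not r or s))), w0
2. not r and (not r or s), w0
3. not Box Dia (not r and (not r or s)), w0
4. not r, w0
5. not r or s, w0
6. s, w0
7. not Dia (not r and (not r or s)), w1
8. not (not r and (not r or s)), w0
9. not (not r and (not r or s)), w1
10. not (not r or s), w0
11. r, w0
12. not s, w0
Accessibility: w0Rw0, w0Rw1, w1Rw0, w1Rw1
Branch closes: r and not r both at w0.
Every branch closes; the branch above is one of them.

Unsatisfiable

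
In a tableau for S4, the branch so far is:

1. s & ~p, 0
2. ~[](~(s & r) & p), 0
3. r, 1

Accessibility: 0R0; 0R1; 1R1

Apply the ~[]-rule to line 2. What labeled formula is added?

a fresh world 2 with 0R2, and ~(~(s & r) & p) at 2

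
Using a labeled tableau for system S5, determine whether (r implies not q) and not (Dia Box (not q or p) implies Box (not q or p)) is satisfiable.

1. (r implies not q) and not (Dia Box (not q or p) implies Box (not q or p)), w0
2. r implies not q, w0
3. not (Dia Box (not q or p) implies Box (not q or p)), w0
4. Dia Box (not q or p), w0
5. not Box (not q or p), w0
6. not q, w0
7. Box (not q or p), w1
8. not q or p, w0
9. not q or p, w1
10. p, w0
11. p, w1
12. not (not q or p), w2
13. q, w2
14. not p, w2
15. not q or p, w2
16. p, w2
Accessibility: w0Rw0, w0Rw1, w0Rw2, w1Rw0, w1Rw1, w1Rw2, w2Rw0, w2Rw1, w2Rw2
Branch closes: p and not p both at w2.
Every branch closes; the branch above is one of them.

Unsatisfiable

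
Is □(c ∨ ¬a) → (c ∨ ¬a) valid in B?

Tableau for the negation ¬(□(c ∨ ¬a) → (c ∨ ¬a)):
1. ¬(□(c ∨ ¬a) → (c ∨ ¬a)), u
2. □(c ∨ ¬a), u
3. ¬(c ∨ ¬a), u
4. ¬c, u
5. a, u
6. c ∨ ¬a, u
7. ¬a, u
Accessibility: uRu
Branch closes: a and ¬a both at u.
All branches of the negation close; one closing branch shown above.

Yes, valid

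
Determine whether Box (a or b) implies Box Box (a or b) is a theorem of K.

Not valid

Tableau for the negation not (Box (a or b) implies Box Box (a or b)):
1. not (Box (a or b) implies Box Box (a or b)), 0
2. Box (a or b), 0
3. not Box Box (a or b), 0
4. not Box (a or b), 1
5. a or b, 1
6. b, 1
7. not (a or b), 2
8. not a, 2
9. not b, 2
Accessibility: 0R1, 1R2
The negation has an open branch (countermodel exists).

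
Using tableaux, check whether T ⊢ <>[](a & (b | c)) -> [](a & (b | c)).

No, not valid

Tableau for the negation ~(<>[](a & (b | c)) -> [](a & (b | c))):
1. ~(<>[](a & (b | c)) -> [](a & (b | c))), 0
2. <>[](a & (b | c)), 0   [~->-rule on 1]
3. ~[](a & (b | c)), 0   [~->-rule on 1]
4. [](a & (b | c)), 1   [<>-rule on 2: fresh world 1, 0R1]
5. a & (b | c), 1   [[]-rule on 4 via 1R1]
6. a, 1   [&-rule on 5]
7. b | c, 1   [&-rule on 5]
8. c, 1   [|-rule on 7 (branches; this branch)]
9. ~(a & (b | c)), 2   [~[]-rule on 3: fresh world 2, 0R2]
10. ~(b | c), 2   [~&-rule on 9 (branches; this branch)]
11. ~b, 2   [~|-rule on 10]
12. ~c, 2   [~|-rule on 10]
Accessibility: 0R0, 0R1, 0R2, 1R1, 2R2
The negation has an open branch (countermodel exists).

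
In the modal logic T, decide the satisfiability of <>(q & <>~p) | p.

1. <>(q & <>~p) | p, w0
2. p, w0
Accessibility: w0Rw0

Satisfiable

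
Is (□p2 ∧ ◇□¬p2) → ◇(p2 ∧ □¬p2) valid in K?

Tableau for the negation ¬((□p2 ∧ ◇□¬p2) → ◇(p2 ∧ □¬p2)):
1. ¬((□p2 ∧ ◇□¬p2) → ◇(p2 ∧ □¬p2)), 0
2. □p2 ∧ ◇□¬p2, 0
3. ¬◇(p2 ∧ □¬p2), 0
4. □p2, 0
5. ◇□¬p2, 0
6. □¬p2, 1
7. ¬(p2 ∧ □¬p2), 1
8. p2, 1
9. ¬□¬p2, 1
10. p2, 2
11. ¬p2, 2
Accessibility: 0R1, 1R2
Branch closes: p2 and ¬p2 both at 2.
Every branch of the negation's tableau closes; the branch above is one of them.

Valid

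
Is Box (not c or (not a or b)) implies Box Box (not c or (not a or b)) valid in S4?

Tableau for the negation not (Box (not c or (not a or b)) implies Box Box (not c or (not a or b))):
1. not (Box (not c or (not a or b)) implies Box Box (not c or (not a or b))), w0
2. Box (not c or (not a or b)), w0
3. not Box Box (not c or (not a or b)), w0
4. not c or (not a or b), w0
5. not a or b, w0
6. b, w0
7. not Box (not c or (not a or b)), w1
8. not c or (not a or b), w1
9. not a or b, w1
10. b, w1
11. not (not c or (not a or b)), w2
12. c, w2
13. not (not a or b), w2
14. a, w2
15. not b, w2
16. not c or (not a or b), w2
17. not a or b, w2
18. b, w2
Accessibility: w0Rw0, w0Rw1, w0Rw2, w1Rw1, w1Rw2, w2Rw2
Branch closes: b and not b both at w2.
Every branch of the negation's tableau closes; the branch above is one of them.

Valid in S4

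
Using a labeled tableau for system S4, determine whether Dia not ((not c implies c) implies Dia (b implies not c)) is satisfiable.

Satisfiable (open branch found)

1. Dia not ((not c implies c) implies Dia (b implies not c)), w0
2. not ((not c implies c) implies Dia (b implies not c)), w1   [Dia-rule on 1: fresh world w1, w0Rw1]
3. not c implies c, w1   [neg-implies-rule on 2]
4. not Dia (b implies not c), w1   [neg-implies-rule on 2]
5. not (b implies not c), w1   [neg-Dia-rule on 4 via w1Rw1]
6. b, w1   [neg-implies-rule on 5]
7. c, w1   [neg-implies-rule on 5]
Accessibility: w0Rw0, w0Rw1, w1Rw1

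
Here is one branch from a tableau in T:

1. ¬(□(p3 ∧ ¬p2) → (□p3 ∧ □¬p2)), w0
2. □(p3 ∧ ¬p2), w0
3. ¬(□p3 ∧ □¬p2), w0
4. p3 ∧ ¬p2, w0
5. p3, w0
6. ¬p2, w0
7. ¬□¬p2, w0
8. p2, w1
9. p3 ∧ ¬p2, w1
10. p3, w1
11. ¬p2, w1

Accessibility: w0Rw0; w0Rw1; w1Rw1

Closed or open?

Closed

Both p2 and ¬p2 appear at w1.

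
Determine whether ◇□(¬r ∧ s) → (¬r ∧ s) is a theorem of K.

Invalid (countermodel exists)

Tableau for the negation ¬(◇□(¬r ∧ s) → (¬r ∧ s)):
1. ¬(◇□(¬r ∧ s) → (¬r ∧ s)), 0
2. ◇□(¬r ∧ s), 0
3. ¬(¬r ∧ s), 0
4. ¬s, 0
5. □(¬r ∧ s), 1
Accessibility: 0R1
The negation has an open branch (countermodel exists).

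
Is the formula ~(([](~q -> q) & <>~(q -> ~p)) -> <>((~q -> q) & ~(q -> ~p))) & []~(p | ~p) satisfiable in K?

No, unsatisfiable

1. ~(([](~q -> q) & <>~(q -> ~p)) -> <>((~q -> q) & ~(q -> ~p))) & []~(p | ~p), w0
2. ~(([](~q -> q) & <>~(q -> ~p)) -> <>((~q -> q) & ~(q -> ~p))), w0
3. []~(p | ~p), w0
4. [](~q -> q) & <>~(q -> ~p), w0
5. ~<>((~q -> q) & ~(q -> ~p)), w0
6. [](~q -> q), w0
7. <>~(q -> ~p), w0
8. ~(q -> ~p), w1
9. q, w1
10. p, w1
11. ~(p | ~p), w1
12. ~p, w1
Accessibility: w0Rw1
Branch closes: p and ~p both at w1.
Every branch closes; the branch above is one of them.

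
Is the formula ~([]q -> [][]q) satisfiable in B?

Satisfiable

1. ~([]q -> [][]q), 0
2. []q, 0
3. ~[][]q, 0
4. q, 0
5. ~[]q, 1
6. q, 1
7. ~q, 2
Accessibility: 0R0, 0R1, 1R0, 1R1, 1R2, 2R1, 2R2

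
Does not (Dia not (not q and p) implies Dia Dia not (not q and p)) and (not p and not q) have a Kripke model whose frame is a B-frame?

No, unsatisfiable

1. not (Dia not (not q and p) implies Dia Dia not (not q and p)) and (not p and not q), 0
2. not (Dia not (not q and p) implies Dia Dia not (not q and p)), 0
3. not p and not q, 0
4. Dia not (not q and p), 0
5. not Dia Dia not (not q and p), 0
6. not p, 0
7. not q, 0
8. not Dia not (not q and p), 0
9. not q and p, 0
10. p, 0
Accessibility: 0R0
Branch closes: p and not p both at 0.
(One branch shown.) All branches close.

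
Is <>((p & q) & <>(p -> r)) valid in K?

No, not valid

Tableau for the negation ~<>((p & q) & <>(p -> r)):
1. ~<>((p & q) & <>(p -> r)), 0
The negation has an open branch (countermodel exists).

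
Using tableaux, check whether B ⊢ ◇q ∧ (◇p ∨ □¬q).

Not valid

Tableau for the negation ¬(◇q ∧ (◇p ∨ □¬q)):
1. ¬(◇q ∧ (◇p ∨ □¬q)), 0
2. ¬(◇p ∨ □¬q), 0
3. ¬◇p, 0
4. ¬□¬q, 0
5. ¬p, 0
6. q, 1
7. ¬p, 1
Accessibility: 0R0, 0R1, 1R0, 1R1
The negation has an open branch (countermodel exists).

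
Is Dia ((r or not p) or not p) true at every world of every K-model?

Tableau for the negation not Dia ((r or not p) or not p):
1. not Dia ((r or not p) or not p), 0
The negation has an open branch (countermodel exists).

Invalid (countermodel exists)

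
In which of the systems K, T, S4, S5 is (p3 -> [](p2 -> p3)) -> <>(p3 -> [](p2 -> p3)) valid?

T, S4, S5

T-tableau for the negation ~((p3 -> [](p2 -> p3)) -> <>(p3 -> [](p2 -> p3))):
1. ~((p3 -> [](p2 -> p3)) -> <>(p3 -> [](p2 -> p3))), 0
2. p3 -> [](p2 -> p3), 0
3. ~<>(p3 -> [](p2 -> p3)), 0
4. ~(p3 -> [](p2 -> p3)), 0
5. p3, 0
6. ~[](p2 -> p3), 0
7. [](p2 -> p3), 0
8. p2 -> p3, 0
9. ~(p2 -> p3), 1
10. p2, 1
11. ~p3, 1
12. ~(p3 -> [](p2 -> p3)), 1
13. p3, 1
14. ~[](p2 -> p3), 1
Accessibility: 0R0, 0R1, 1R1
Branch closes: p3 and ~p3 both at 1.
Every branch closes (one shown): valid in T, hence also in S4, S5 (every theorem of T is a theorem of S4 and S5).
K-tableau for the negation ~((p3 -> [](p2 -> p3)) -> <>(p3 -> [](p2 -> p3))):
1. ~((p3 -> [](p2 -> p3)) -> <>(p3 -> [](p2 -> p3))), 0
2. p3 -> [](p2 -> p3), 0
3. ~<>(p3 -> [](p2 -> p3)), 0
4. [](p2 -> p3), 0
Complete open branch: countermodel on a K-frame, so not valid in K.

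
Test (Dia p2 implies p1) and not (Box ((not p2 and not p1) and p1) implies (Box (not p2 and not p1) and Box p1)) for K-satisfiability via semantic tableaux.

Unsatisfiable

1. (Dia p2 implies p1) and not (Box ((not p2 and not p1) and p1) implies (Box (not p2 and not p1) and Box p1)), u
2. Dia p2 implies p1, u   [and-rule on 1]
3. not (Box ((not p2 and not p1) and p1) implies (Box (not p2 and not p1) and Box p1)), u   [and-rule on 1]
4. Box ((not p2 and not p1) and p1), u   [neg-implies-rule on 3]
5. not (Box (not p2 and not p1) and Box p1), u   [neg-implies-rule on 3]
6. p1, u   [implies-rule on 2 (branches; this branch)]
7. not Box (not p2 and not p1), u   [neg-and-rule on 5 (branches; this branch)]
8. not (not p2 and not p1), v   [neg-Box-rule on 7: fresh world v, uRv]
9. (not p2 and not p1) and p1, v   [Box-rule on 4 via uRv]
10. not p2 and not p1, v   [and-rule on 9]
11. p1, v   [and-rule on 9]
12. not p2, v   [and-rule on 10]
13. not p1, v   [and-rule on 10]
Accessibility: uRv
Branch closes: p1 and not p1 both at v.
(One branch shown.) All branches close.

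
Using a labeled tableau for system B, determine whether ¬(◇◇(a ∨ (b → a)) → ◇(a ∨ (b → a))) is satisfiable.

1. ¬(◇◇(a ∨ (b → a)) → ◇(a ∨ (b → a))), 0
2. ◇◇(a ∨ (b → a)), 0
3. ¬◇(a ∨ (b → a)), 0
4. ¬(a ∨ (b → a)), 0
5. ¬a, 0
6. ¬(b → a), 0
7. b, 0
8. ◇(a ∨ (b → a)), 1
9. ¬(a ∨ (b → a)), 1
10. ¬a, 1
11. ¬(b → a), 1
12. b, 1
13. a ∨ (b → a), 2
14. b → a, 2
15. a, 2
Accessibility: 0R0, 0R1, 1R0, 1R1, 1R2, 2R1, 2R2

Yes, satisfiable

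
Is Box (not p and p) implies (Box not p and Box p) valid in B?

Tableau for the negation not (Box (not p and p) implies (Box not p and Box p)):
1. not (Box (not p and p) implies (Box not p and Box p)), w0
2. Box (not p and p), w0
3. not (Box not p and Box p), w0
4. not p and p, w0
5. not p, w0
6. p, w0
Accessibility: w0Rw0
Branch closes: p and not p both at w0.
Every branch of the negation's tableau closes; the branch above is one of them.

Valid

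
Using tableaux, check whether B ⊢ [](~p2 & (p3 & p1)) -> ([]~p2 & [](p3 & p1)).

Tableau for the negation ~([](~p2 & (p3 & p1)) -> ([]~p2 & [](p3 & p1))):
1. ~([](~p2 & (p3 & p1)) -> ([]~p2 & [](p3 & p1))), w0
2. [](~p2 & (p3 & p1)), w0   [~->-rule on 1]
3. ~([]~p2 & [](p3 & p1)), w0   [~->-rule on 1]
4. ~p2 & (p3 & p1), w0   [[]-rule on 2 via w0Rw0]
5. ~p2, w0   [&-rule on 4]
6. p3 & p1, w0   [&-rule on 4]
7. p3, w0   [&-rule on 6]
8. p1, w0   [&-rule on 6]
9. ~[](p3 & p1), w0   [~&-rule on 3 (branches; this branch)]
10. ~(p3 & p1), w1   [~[]-rule on 9: fresh world w1, w0Rw1]
11. ~p2 & (p3 & p1), w1   [[]-rule on 2 via w0Rw1]
12. ~p2, w1   [&-rule on 11]
13. p3 & p1, w1   [&-rule on 11]
14. p3, w1   [&-rule on 13]
15. p1, w1   [&-rule on 13]
16. ~p1, w1   [~&-rule on 10 (branches; this branch)]
Accessibility: w0Rw0, w0Rw1, w1Rw0, w1Rw1
Branch closes: p1 and ~p1 both at w1.
Every branch of the negation's tableau closes; the branch above is one of them.

Valid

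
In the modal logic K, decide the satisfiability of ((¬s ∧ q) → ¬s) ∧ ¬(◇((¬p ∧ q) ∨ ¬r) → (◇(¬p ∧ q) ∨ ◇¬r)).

Unsatisfiable (every branch closes)

1. ((¬s ∧ q) → ¬s) ∧ ¬(◇((¬p ∧ q) ∨ ¬r) → (◇(¬p ∧ q) ∨ ◇¬r)), 0
2. (¬s ∧ q) → ¬s, 0
3. ¬(◇((¬p ∧ q) ∨ ¬r) → (◇(¬p ∧ q) ∨ ◇¬r)), 0
4. ◇((¬p ∧ q) ∨ ¬r), 0
5. ¬(◇(¬p ∧ q) ∨ ◇¬r), 0
6. ¬◇(¬p ∧ q), 0
7. ¬◇¬r, 0
8. ¬(¬s ∧ q), 0
9. ¬q, 0
10. (¬p ∧ q) ∨ ¬r, 1
11. ¬(¬p ∧ q), 1
12. r, 1
13. ¬p ∧ q, 1
14. ¬p, 1
15. q, 1
16. ¬q, 1
Accessibility: 0R1
Branch closes: q and ¬q both at 1.
All branches of the tableau close; one closing branch shown above.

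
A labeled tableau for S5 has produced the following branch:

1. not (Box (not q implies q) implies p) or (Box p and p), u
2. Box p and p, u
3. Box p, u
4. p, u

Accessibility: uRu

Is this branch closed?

There is no literal clash: for every atom and world, at most one sign appears.

Not closed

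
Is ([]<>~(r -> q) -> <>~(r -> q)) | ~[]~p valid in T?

Yes, valid

Tableau for the negation ~(([]<>~(r -> q) -> <>~(r -> q)) | ~[]~p):
1. ~(([]<>~(r -> q) -> <>~(r -> q)) | ~[]~p), w0
2. ~([]<>~(r -> q) -> <>~(r -> q)), w0   [~|-rule on 1]
3. []~p, w0   [~|-rule on 1]
4. []<>~(r -> q), w0   [~->-rule on 2]
5. ~<>~(r -> q), w0   [~->-rule on 2]
6. ~p, w0   [[]-rule on 3 via w0Rw0]
7. <>~(r -> q), w0   [[]-rule on 4 via w0Rw0]
8. r -> q, w0   [~<>-rule on 5 via w0Rw0]
9. q, w0   [->-rule on 8 (branches; this branch)]
10. ~(r -> q), w1   [<>-rule on 7: fresh world w1, w0Rw1]
11. r, w1   [~->-rule on 10]
12. ~q, w1   [~->-rule on 10]
13. ~p, w1   [[]-rule on 3 via w0Rw1]
14. <>~(r -> q), w1   [[]-rule on 4 via w0Rw1]
15. r -> q, w1   [~<>-rule on 5 via w0Rw1]
16. q, w1   [->-rule on 15 (branches; this branch)]
Accessibility: w0Rw0, w0Rw1, w1Rw1
Branch closes: q and ~q both at w1.
Every branch of the negation's tableau closes; the branch above is one of them.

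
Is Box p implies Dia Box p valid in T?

Tableau for the negation not (Box p implies Dia Box p):
1. not (Box p implies Dia Box p), u
2. Box p, u
3. not Dia Box p, u
4. p, u
5. not Box p, u
6. not p, v
7. p, v
Accessibility: uRu, uRv, vRv
Branch closes: p and not p both at v.
Every branch of the negation's tableau closes; the branch above is one of them.

Valid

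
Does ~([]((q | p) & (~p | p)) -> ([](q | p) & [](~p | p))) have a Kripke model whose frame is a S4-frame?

Unsatisfiable

1. ~([]((q | p) & (~p | p)) -> ([](q | p) & [](~p | p))), u
2. []((q | p) & (~p | p)), u
3. ~([](q | p) & [](~p | p)), u
4. (q | p) & (~p | p), u
5. q | p, u
6. ~p | p, u
7. ~[](q | p), u
8. p, u
9. ~(q | p), v
10. ~q, v
11. ~p, v
12. (q | p) & (~p | p), v
13. q | p, v
14. ~p | p, v
15. p, v
Accessibility: uRu, uRv, vRv
Branch closes: p and ~p both at v.
Every branch closes; the branch above is one of them.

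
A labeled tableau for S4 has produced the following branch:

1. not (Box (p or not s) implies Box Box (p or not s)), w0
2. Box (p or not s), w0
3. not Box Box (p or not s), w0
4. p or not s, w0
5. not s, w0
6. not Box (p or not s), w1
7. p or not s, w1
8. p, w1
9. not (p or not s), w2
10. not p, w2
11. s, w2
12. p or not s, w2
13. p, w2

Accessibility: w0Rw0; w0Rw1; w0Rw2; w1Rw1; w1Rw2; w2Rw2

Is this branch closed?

Both p and not p appear at w2.

Yes, closed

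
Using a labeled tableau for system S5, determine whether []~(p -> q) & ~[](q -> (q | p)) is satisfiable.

No, unsatisfiable

1. []~(p -> q) & ~[](q -> (q | p)), w0
2. []~(p -> q), w0
3. ~[](q -> (q | p)), w0
4. ~(p -> q), w0
5. p, w0
6. ~q, w0
7. ~(q -> (q | p)), w1
8. q, w1
9. ~(q | p), w1
10. ~q, w1
11. ~p, w1
Accessibility: w0Rw0, w0Rw1, w1Rw0, w1Rw1
Branch closes: q and ~q both at w1.
Every branch closes; the branch above is one of them.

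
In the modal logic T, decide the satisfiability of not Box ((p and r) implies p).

1. not Box ((p and r) implies p), 0
2. not ((p and r) implies p), 1   [neg-Box-rule on 1: fresh world 1, 0R1]
3. p and r, 1   [neg-implies-rule on 2]
4. not p, 1   [neg-implies-rule on 2]
5. p, 1   [and-rule on 3]
6. r, 1   [and-rule on 3]
Accessibility: 0R0, 0R1, 1R1
Branch closes: p and not p both at 1.
All branches of the tableau close; one closing branch shown above.

Unsatisfiable (every branch closes)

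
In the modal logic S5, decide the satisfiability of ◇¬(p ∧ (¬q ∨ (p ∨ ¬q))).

1. ◇¬(p ∧ (¬q ∨ (p ∨ ¬q))), w0
2. ¬(p ∧ (¬q ∨ (p ∨ ¬q))), w1   [◇-rule on 1: fresh world w1, w0Rw1]
3. ¬(¬q ∨ (p ∨ ¬q)), w1   [¬∧-rule on 2 (branches; this branch)]
4. q, w1   [¬∨-rule on 3]
5. ¬(p ∨ ¬q), w1   [¬∨-rule on 3]
6. ¬p, w1   [¬∨-rule on 5]
Accessibility: w0Rw0, w0Rw1, w1Rw0, w1Rw1

Satisfiable (open branch found)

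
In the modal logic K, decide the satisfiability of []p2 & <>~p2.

Unsatisfiable

1. []p2 & <>~p2, u
2. []p2, u
3. <>~p2, u
4. ~p2, v
5. p2, v
Accessibility: uRv
Branch closes: p2 and ~p2 both at v.
All branches of the tableau close; one closing branch shown above.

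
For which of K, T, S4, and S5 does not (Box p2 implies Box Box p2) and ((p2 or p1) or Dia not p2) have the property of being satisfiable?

S4-tableau for the formula:
1. not (Box p2 implies Box Box p2) and ((p2 or p1) or Dia not p2), w0
2. not (Box p2 implies Box Box p2), w0   [and-rule on 1]
3. (p2 or p1) or Dia not p2, w0   [and-rule on 1]
4. Box p2, w0   [neg-implies-rule on 2]
5. not Box Box p2, w0   [neg-implies-rule on 2]
6. p2, w0   [Box-rule on 4 via w0Rw0]
7. p2 or p1, w0   [or-rule on 3 (branches; this branch)]
8. p1, w0   [or-rule on 7 (branches; this branch)]
9. not Box p2, w1   [neg-Box-rule on 5: fresh world w1, w0Rw1]
10. p2, w1   [Box-rule on 4 via w0Rw1]
11. not p2, w2   [neg-Box-rule on 9: fresh world w2, w1Rw2]
12. p2, w2   [Box-rule on 4 via w0Rw2]
Accessibility: w0Rw0, w0Rw1, w0Rw2, w1Rw1, w1Rw2, w2Rw2
Branch closes: p2 and not p2 both at w2.
Every branch closes (one shown): unsatisfiable in S4, hence also in S5 (every S5-frame is an S4-frame).
T-tableau for the formula:
1. not (Box p2 implies Box Box p2) and ((p2 or p1) or Dia not p2), w0
2. not (Box p2 implies Box Box p2), w0   [and-rule on 1]
3. (p2 or p1) or Dia not p2, w0   [and-rule on 1]
4. Box p2, w0   [neg-implies-rule on 2]
5. not Box Box p2, w0   [neg-implies-rule on 2]
6. p2, w0   [Box-rule on 4 via w0Rw0]
7. p2 or p1, w0   [or-rule on 3 (branches; this branch)]
8. p1, w0   [or-rule on 7 (branches; this branch)]
9. not Box p2, w1   [neg-Box-rule on 5: fresh world w1, w0Rw1]
10. p2, w1   [Box-rule on 4 via w0Rw1]
11. not p2, w2   [neg-Box-rule on 9: fresh world w2, w1Rw2]
Accessibility: w0Rw0, w0Rw1, w1Rw1, w1Rw2, w2Rw2
Complete open branch: satisfiable in T, hence also in K (this T-model is also a K-model).

K, T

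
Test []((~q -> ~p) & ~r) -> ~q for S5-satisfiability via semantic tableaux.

1. []((~q -> ~p) & ~r) -> ~q, w0
2. ~q, w0
Accessibility: w0Rw0

Yes, satisfiable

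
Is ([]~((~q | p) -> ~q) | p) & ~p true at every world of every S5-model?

No, not valid

Tableau for the negation ~(([]~((~q | p) -> ~q) | p) & ~p):
1. ~(([]~((~q | p) -> ~q) | p) & ~p), 0
2. p, 0
Accessibility: 0R0
The negation has an open branch (countermodel exists).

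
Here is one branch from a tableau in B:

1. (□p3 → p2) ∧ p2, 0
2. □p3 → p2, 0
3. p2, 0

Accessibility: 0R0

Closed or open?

There is no literal clash: for every atom and world, at most one sign appears.

No, open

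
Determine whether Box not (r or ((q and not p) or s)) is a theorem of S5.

Tableau for the negation not Box not (r or ((q and not p) or s)):
1. not Box not (r or ((q and not p) or s)), u
2. r or ((q and not p) or s), v
3. (q and not p) or s, v
4. s, v
Accessibility: uRu, uRv, vRu, vRv
The negation has an open branch (countermodel exists).

Not valid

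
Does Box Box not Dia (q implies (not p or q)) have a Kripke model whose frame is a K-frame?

Satisfiable (open branch found)

1. Box Box not Dia (q implies (not p or q)), 0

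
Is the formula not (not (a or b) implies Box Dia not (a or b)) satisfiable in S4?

1. not (not (a or b) implies Box Dia not (a or b)), u
2. not (a or b), u
3. not Box Dia not (a or b), u
4. not a, u
5. not b, u
6. not Dia not (a or b), v
7. a or b, v
8. b, v
Accessibility: uRu, uRv, vRv

Satisfiable (open branch found)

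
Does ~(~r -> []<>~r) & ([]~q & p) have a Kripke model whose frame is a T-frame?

Yes, satisfiable

1. ~(~r -> []<>~r) & ([]~q & p), w0
2. ~(~r -> []<>~r), w0   [&-rule on 1]
3. []~q & p, w0   [&-rule on 1]
4. ~r, w0   [~->-rule on 2]
5. ~[]<>~r, w0   [~->-rule on 2]
6. []~q, w0   [&-rule on 3]
7. p, w0   [&-rule on 3]
8. ~q, w0   [[]-rule on 6 via w0Rw0]
9. ~<>~r, w1   [~[]-rule on 5: fresh world w1, w0Rw1]
10. ~q, w1   [[]-rule on 6 via w0Rw1]
11. r, w1   [~<>-rule on 9 via w1Rw1]
Accessibility: w0Rw0, w0Rw1, w1Rw1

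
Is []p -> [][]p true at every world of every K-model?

Invalid (countermodel exists)

Tableau for the negation ~([]p -> [][]p):
1. ~([]p -> [][]p), 0
2. []p, 0
3. ~[][]p, 0
4. ~[]p, 1
5. p, 1
6. ~p, 2
Accessibility: 0R1, 1R2
The negation has an open branch (countermodel exists).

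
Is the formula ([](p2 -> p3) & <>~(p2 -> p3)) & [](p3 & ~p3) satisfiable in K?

1. ([](p2 -> p3) & <>~(p2 -> p3)) & [](p3 & ~p3), w0
2. [](p2 -> p3) & <>~(p2 -> p3), w0
3. [](p3 & ~p3), w0
4. [](p2 -> p3), w0
5. <>~(p2 -> p3), w0
6. ~(p2 -> p3), w1
7. p2, w1
8. ~p3, w1
9. p3 & ~p3, w1
10. p3, w1
Accessibility: w0Rw1
Branch closes: p3 and ~p3 both at w1.
All branches of the tableau close; one closing branch shown above.

Unsatisfiable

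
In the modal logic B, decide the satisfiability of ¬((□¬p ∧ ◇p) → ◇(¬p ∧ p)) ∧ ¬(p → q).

No, unsatisfiable

1. ¬((□¬p ∧ ◇p) → ◇(¬p ∧ p)) ∧ ¬(p → q), w0
2. ¬((□¬p ∧ ◇p) → ◇(¬p ∧ p)), w0   [∧-rule on 1]
3. ¬(p → q), w0   [∧-rule on 1]
4. □¬p ∧ ◇p, w0   [¬→-rule on 2]
5. ¬◇(¬p ∧ p), w0   [¬→-rule on 2]
6. p, w0   [¬→-rule on 3]
7. ¬q, w0   [¬→-rule on 3]
8. □¬p, w0   [∧-rule on 4]
9. ◇p, w0   [∧-rule on 4]
10. ¬(¬p ∧ p), w0   [¬◇-rule on 5 via w0Rw0]
11. ¬p, w0   [□-rule on 8 via w0Rw0]
Accessibility: w0Rw0
Branch closes: p and ¬p both at w0.
Every branch closes; the branch above is one of them.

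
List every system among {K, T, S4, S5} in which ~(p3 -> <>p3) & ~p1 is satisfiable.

K-tableau for the formula:
1. ~(p3 -> <>p3) & ~p1, 0
2. ~(p3 -> <>p3), 0
3. ~p1, 0
4. p3, 0
5. ~<>p3, 0
Complete open branch: satisfiable in K.
T-tableau for the formula:
1. ~(p3 -> <>p3) & ~p1, 0
2. ~(p3 -> <>p3), 0
3. ~p1, 0
4. p3, 0
5. ~<>p3, 0
6. ~p3, 0
Accessibility: 0R0
Branch closes: p3 and ~p3 both at 0.
Every branch closes (one shown): unsatisfiable in T, hence also in S4, S5 (every S4/S5-frame is a T-frame).

K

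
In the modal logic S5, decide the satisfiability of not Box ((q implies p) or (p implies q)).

1. not Box ((q implies p) or (p implies q)), w0
2. not ((q implies p) or (p implies q)), w1   [neg-Box-rule on 1: fresh world w1, w0Rw1]
3. not (q implies p), w1   [neg-or-rule on 2]
4. not (p implies q), w1   [neg-or-rule on 2]
5. q, w1   [neg-implies-rule on 3]
6. not p, w1   [neg-implies-rule on 3]
7. p, w1   [neg-implies-rule on 4]
8. not q, w1   [neg-implies-rule on 4]
Accessibility: w0Rw0, w0Rw1, w1Rw0, w1Rw1
Branch closes: p and not p both at w1.
All branches of the tableau close; one closing branch shown above.

Unsatisfiable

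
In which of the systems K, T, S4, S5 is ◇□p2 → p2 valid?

S5

S5-tableau for the negation ¬(◇□p2 → p2):
1. ¬(◇□p2 → p2), 0
2. ◇□p2, 0
3. ¬p2, 0
4. □p2, 1
5. p2, 0
Accessibility: 0R0, 0R1, 1R0, 1R1
Branch closes: p2 and ¬p2 both at 0.
Every branch closes (one shown): valid in S5.
S4-tableau for the negation ¬(◇□p2 → p2):
1. ¬(◇□p2 → p2), 0
2. ◇□p2, 0
3. ¬p2, 0
4. □p2, 1
5. p2, 1
Accessibility: 0R0, 0R1, 1R1
Complete open branch: countermodel on an S4-frame, so not valid in S4, nor in K, T (the same frame is also a K-frame and a T-frame).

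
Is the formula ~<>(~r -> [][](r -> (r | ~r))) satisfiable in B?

1. ~<>(~r -> [][](r -> (r | ~r))), w0
2. ~(~r -> [][](r -> (r | ~r))), w0
3. ~r, w0
4. ~[][](r -> (r | ~r)), w0
5. ~[](r -> (r | ~r)), w1
6. ~(~r -> [][](r -> (r | ~r))), w1
7. ~r, w1
8. ~[][](r -> (r | ~r)), w1
9. ~(r -> (r | ~r)), w2
10. r, w2
11. ~(r | ~r), w2
12. ~r, w2
Accessibility: w0Rw0, w0Rw1, w1Rw0, w1Rw1, w1Rw2, w2Rw1, w2Rw2
Branch closes: r and ~r both at w2.
Every branch closes; the branch above is one of them.

No, unsatisfiable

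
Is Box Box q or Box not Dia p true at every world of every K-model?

No, not valid

Tableau for the negation not (Box Box q or Box not Dia p):
1. not (Box Box q or Box not Dia p), u
2. not Box Box q, u
3. not Box not Dia p, u
4. not Box q, v
5. Dia p, w
6. not q, x
7. p, y
Accessibility: uRv, uRw, vRx, wRy
The negation has an open branch (countermodel exists).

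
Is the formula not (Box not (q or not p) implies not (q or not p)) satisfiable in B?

1. not (Box not (q or not p) implies not (q or not p)), w0
2. Box not (q or not p), w0   [neg-implies-rule on 1]
3. q or not p, w0   [neg-implies-rule on 1]
4. not (q or not p), w0   [Box-rule on 2 via w0Rw0]
5. not q, w0   [neg-or-rule on 4]
6. p, w0   [neg-or-rule on 4]
7. not p, w0   [or-rule on 3 (branches; this branch)]
Accessibility: w0Rw0
Branch closes: p and not p both at w0.
Every branch closes; the branch above is one of them.

Unsatisfiable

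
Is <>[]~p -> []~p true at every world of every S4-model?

Tableau for the negation ~(<>[]~p -> []~p):
1. ~(<>[]~p -> []~p), u
2. <>[]~p, u
3. ~[]~p, u
4. []~p, v
5. ~p, v
6. p, w
Accessibility: uRu, uRv, uRw, vRv, wRw
The negation has an open branch (countermodel exists).

No, not valid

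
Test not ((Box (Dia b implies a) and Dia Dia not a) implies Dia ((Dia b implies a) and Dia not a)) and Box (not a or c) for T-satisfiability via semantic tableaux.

1. not ((Box (Dia b implies a) and Dia Dia not a) implies Dia ((Dia b implies a) and Dia not a)) and Box (not a or c), u
2. not ((Box (Dia b implies a) and Dia Dia not a) implies Dia ((Dia b implies a) and Dia not a)), u
3. Box (not a or c), u
4. Box (Dia b implies a) and Dia Dia not a, u
5. not Dia ((Dia b implies a) and Dia not a), u
6. Box (Dia b implies a), u
7. Dia Dia not a, u
8. not a or c, u
9. not ((Dia b implies a) and Dia not a), u
10. Dia b implies a, u
11. c, u
12. not (Dia b implies a), u
13. Dia b, u
14. not a, u
15. not Dia b, u
16. not b, u
17. Dia not a, v
18. not a or c, v
19. not ((Dia b implies a) and Dia not a), v
20. Dia b implies a, v
21. not b, v
22. c, v
23. not Dia not a, v
24. a, v
25. b, w
26. not a or c, w
27. not ((Dia b implies a) and Dia not a), w
28. Dia b implies a, w
29. not b, w
Accessibility: uRu, uRv, uRw, vRv, wRw
Branch closes: b and not b both at w.
All branches of the tableau close; one closing branch shown above.

No, unsatisfiable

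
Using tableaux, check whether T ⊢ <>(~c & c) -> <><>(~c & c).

Valid in T

Tableau for the negation ~(<>(~c & c) -> <><>(~c & c)):
1. ~(<>(~c & c) -> <><>(~c & c)), u
2. <>(~c & c), u
3. ~<><>(~c & c), u
4. ~<>(~c & c), u
5. ~(~c & c), u
6. ~c, u
7. ~c & c, v
8. ~c, v
9. c, v
Accessibility: uRu, uRv, vRv
Branch closes: c and ~c both at v.
Every branch of the negation's tableau closes; the branch above is one of them.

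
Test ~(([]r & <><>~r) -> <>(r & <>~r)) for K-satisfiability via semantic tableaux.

1. ~(([]r & <><>~r) -> <>(r & <>~r)), u
2. []r & <><>~r, u   [~->-rule on 1]
3. ~<>(r & <>~r), u   [~->-rule on 1]
4. []r, u   [&-rule on 2]
5. <><>~r, u   [&-rule on 2]
6. <>~r, v   [<>-rule on 5: fresh world v, uRv]
7. ~(r & <>~r), v   [~<>-rule on 3 via uRv]
8. r, v   [[]-rule on 4 via uRv]
9. ~<>~r, v   [~&-rule on 7 (branches; this branch)]
10. ~r, w   [<>-rule on 6: fresh world w, vRw]
11. r, w   [~<>-rule on 9 via vRw]
Accessibility: uRv, vRw
Branch closes: r and ~r both at w.
All branches of the tableau close; one closing branch shown above.

No, unsatisfiable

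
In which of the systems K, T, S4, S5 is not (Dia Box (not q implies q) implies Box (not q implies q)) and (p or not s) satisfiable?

S5-tableau for the formula:
1. not (Dia Box (not q implies q) implies Box (not q implies q)) and (p or not s), w0
2. not (Dia Box (not q implies q) implies Box (not q implies q)), w0
3. p or not s, w0
4. Dia Box (not q implies q), w0
5. not Box (not q implies q), w0
6. not s, w0
7. Box (not q implies q), w1
8. not q implies q, w0
9. not q implies q, w1
10. q, w0
11. q, w1
12. not (not q implies q), w2
13. not q, w2
14. not q implies q, w2
15. q, w2
Accessibility: w0Rw0, w0Rw1, w0Rw2, w1Rw0, w1Rw1, w1Rw2, w2Rw0, w2Rw1, w2Rw2
Branch closes: q and not q both at w2.
Every branch closes (one shown): unsatisfiable in S5.
S4-tableau for the formula:
1. not (Dia Box (not q implies q) implies Box (not q implies q)) and (p or not s), w0
2. not (Dia Box (not q implies q) implies Box (not q implies q)), w0
3. p or not s, w0
4. Dia Box (not q implies q), w0
5. not Box (not q implies q), w0
6. not s, w0
7. Box (not q implies q), w1
8. not q implies q, w1
9. q, w1
10. not (not q implies q), w2
11. not q, w2
Accessibility: w0Rw0, w0Rw1, w0Rw2, w1Rw1, w2Rw2
Complete open branch: satisfiable in S4, hence also in K, T (this S4-model is also a K-model and a T-model).

K, T, S4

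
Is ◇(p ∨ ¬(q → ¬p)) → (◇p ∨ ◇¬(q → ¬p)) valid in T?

Yes, valid

Tableau for the negation ¬(◇(p ∨ ¬(q → ¬p)) → (◇p ∨ ◇¬(q → ¬p))):
1. ¬(◇(p ∨ ¬(q → ¬p)) → (◇p ∨ ◇¬(q → ¬p))), w0
2. ◇(p ∨ ¬(q → ¬p)), w0
3. ¬(◇p ∨ ◇¬(q → ¬p)), w0
4. ¬◇p, w0
5. ¬◇¬(q → ¬p), w0
6. ¬p, w0
7. q → ¬p, w0
8. p ∨ ¬(q → ¬p), w1
9. ¬p, w1
10. q → ¬p, w1
11. ¬(q → ¬p), w1
12. q, w1
13. p, w1
Accessibility: w0Rw0, w0Rw1, w1Rw1
Branch closes: p and ¬p both at w1.
Every branch of the negation's tableau closes; the branch above is one of them.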